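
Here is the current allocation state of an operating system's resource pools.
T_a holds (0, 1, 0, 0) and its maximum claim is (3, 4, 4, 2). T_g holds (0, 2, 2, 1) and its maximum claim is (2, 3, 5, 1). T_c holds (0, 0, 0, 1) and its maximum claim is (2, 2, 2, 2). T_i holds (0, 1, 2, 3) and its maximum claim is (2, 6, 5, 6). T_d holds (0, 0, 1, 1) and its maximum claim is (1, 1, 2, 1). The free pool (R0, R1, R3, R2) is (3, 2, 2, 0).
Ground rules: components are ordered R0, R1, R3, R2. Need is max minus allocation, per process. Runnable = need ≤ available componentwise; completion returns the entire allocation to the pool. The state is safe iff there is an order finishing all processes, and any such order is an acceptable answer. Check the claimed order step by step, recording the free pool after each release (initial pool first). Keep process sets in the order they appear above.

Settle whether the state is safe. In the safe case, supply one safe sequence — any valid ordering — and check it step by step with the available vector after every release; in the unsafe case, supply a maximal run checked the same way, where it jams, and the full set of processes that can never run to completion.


SAFE. One safe sequence: T_d, T_g, T_c, T_a, T_i.
Key observation: at T_g the run first touches a limit — (2, 1, 3, 0) against (3, 2, 3, 1), exact on a resource it actually requests.
Step-by-step check:
  pool = (3, 2, 2, 0)
  T_d: need (1, 1, 1, 0) fits (3, 2, 2, 0); releases (0, 0, 1, 1), pool now (3, 2, 3, 1)
  T_g: need (2, 1, 3, 0) fits (3, 2, 3, 1); releases (0, 2, 2, 1), pool now (3, 4, 5, 2)
  T_c: need (2, 2, 2, 1) fits (3, 4, 5, 2); releases (0, 0, 0, 1), pool now (3, 4, 5, 3)
  T_a: need (3, 3, 4, 2) fits (3, 4, 5, 3); releases (0, 1, 0, 0), pool now (3, 5, 5, 3)
  T_i: need (2, 5, 3, 3) fits (3, 5, 5, 3); releases (0, 1, 2, 3), pool now (3, 6, 7, 6)


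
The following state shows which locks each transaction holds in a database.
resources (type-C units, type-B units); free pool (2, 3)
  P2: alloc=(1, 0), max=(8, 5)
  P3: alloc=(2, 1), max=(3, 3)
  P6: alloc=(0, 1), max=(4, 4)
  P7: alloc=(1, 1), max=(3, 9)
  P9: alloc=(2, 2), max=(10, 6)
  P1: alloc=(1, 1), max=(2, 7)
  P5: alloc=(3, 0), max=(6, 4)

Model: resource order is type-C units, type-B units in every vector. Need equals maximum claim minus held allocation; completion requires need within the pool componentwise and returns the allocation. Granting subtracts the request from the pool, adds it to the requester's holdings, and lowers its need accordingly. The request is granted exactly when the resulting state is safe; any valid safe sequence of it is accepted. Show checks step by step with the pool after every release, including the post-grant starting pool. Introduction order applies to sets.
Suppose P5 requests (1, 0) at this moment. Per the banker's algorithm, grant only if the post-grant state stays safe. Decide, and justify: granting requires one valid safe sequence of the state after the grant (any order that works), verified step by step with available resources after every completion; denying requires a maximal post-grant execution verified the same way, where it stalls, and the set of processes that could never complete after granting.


GRANT. The post-grant state is safe; one safe sequence: P3, P5, P6, P2, P9, P1, P7.
Key observation: the transfer keeps a workable pool ((1, 3)); P3 starts the safe sequence.
Check on the post-grant state, step by step:
  pool = (1, 3)
  run P3 (needs (1, 2), free (1, 3)); after release of (2, 1) the pool is (3, 4)
  run P5 (needs (2, 4), free (3, 4)); after release of (4, 0) the pool is (7, 4)
  run P6 (needs (4, 3), free (7, 4)); after release of (0, 1) the pool is (7, 5)
  run P2 (needs (7, 5), free (7, 5)); after release of (1, 0) the pool is (8, 5)
  run P9 (needs (8, 4), free (8, 5)); after release of (2, 2) the pool is (10, 7)
  run P1 (needs (1, 6), free (10, 7)); after release of (1, 1) the pool is (11, 8)
  run P7 (needs (2, 8), free (11, 8)); after release of (1, 1) the pool is (12, 9)


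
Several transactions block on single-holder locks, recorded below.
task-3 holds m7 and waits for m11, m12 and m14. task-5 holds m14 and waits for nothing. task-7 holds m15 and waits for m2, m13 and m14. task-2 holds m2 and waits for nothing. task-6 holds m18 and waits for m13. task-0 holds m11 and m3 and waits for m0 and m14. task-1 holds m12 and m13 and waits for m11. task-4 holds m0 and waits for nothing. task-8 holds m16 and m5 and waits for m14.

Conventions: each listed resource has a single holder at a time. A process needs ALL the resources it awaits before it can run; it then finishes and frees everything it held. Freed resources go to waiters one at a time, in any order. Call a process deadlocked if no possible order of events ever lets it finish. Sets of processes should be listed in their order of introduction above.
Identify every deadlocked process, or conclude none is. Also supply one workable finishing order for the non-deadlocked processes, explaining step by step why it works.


No process is deadlocked.
Key observation: all waits point, directly or indirectly, at processes that can finish, so nothing is permanently blocked.
A valid finishing order for the others: task-4, task-2, task-5, task-8, task-0, task-1, task-3, task-7, task-6.
Step-by-step check:
  task-4 waits on nothing -> runs at once and releases m0
  task-2 waits on nothing -> runs at once and releases m2
  task-5 waits on nothing -> runs at once and releases m14
  task-8: everything it awaited (m14) is free; runs, freeing m16 and m5
  task-0: everything it awaited (m0 and m14) is free; runs, freeing m11 and m3
  task-1: everything it awaited (m11) is free; runs, freeing m12 and m13
  task-3: everything it awaited (m11, m12 and m14) is free; runs, freeing m7
  task-7: everything it awaited (m2, m13 and m14) is free; runs, freeing m15
  task-6: everything it awaited (m13) is free; runs, freeing m18


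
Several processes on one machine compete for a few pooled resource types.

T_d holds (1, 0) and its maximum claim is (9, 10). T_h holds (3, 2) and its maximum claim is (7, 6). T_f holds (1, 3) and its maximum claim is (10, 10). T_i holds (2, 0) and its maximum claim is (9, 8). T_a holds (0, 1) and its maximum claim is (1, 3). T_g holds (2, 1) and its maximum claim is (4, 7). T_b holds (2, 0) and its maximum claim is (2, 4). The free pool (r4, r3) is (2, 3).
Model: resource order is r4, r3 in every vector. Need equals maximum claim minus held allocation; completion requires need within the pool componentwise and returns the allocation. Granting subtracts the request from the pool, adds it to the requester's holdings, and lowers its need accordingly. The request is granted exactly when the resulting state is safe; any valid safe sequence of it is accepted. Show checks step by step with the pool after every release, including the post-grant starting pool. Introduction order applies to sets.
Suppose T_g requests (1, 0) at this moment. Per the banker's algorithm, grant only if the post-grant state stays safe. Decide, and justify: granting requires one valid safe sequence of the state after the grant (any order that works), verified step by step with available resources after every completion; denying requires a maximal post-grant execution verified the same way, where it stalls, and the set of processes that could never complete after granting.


DENY: after the grant no complete ordering would exist.
Key observation: after T_a, T_b the pool peaks at (3, 4), and each blocked process is short somewhere: T_d on r4, r3; T_h on r4; T_f on r4, r3; T_i on r4, r3; T_g on r3.
On the post-grant state, T_a, T_b is a maximal run — nothing extends it. Verifying each step:
  pool = (1, 3)
  T_a: need (1, 2) fits (1, 3); releases (0, 1), pool now (1, 4)
  T_b: need (0, 4) fits (1, 4); releases (2, 0), pool now (3, 4)
  T_d still needs (8, 10) but only (3, 4) is free — short on r4 and r3
  T_h still needs (4, 4) but only (3, 4) is free — short on r4
  T_f still needs (9, 7) but only (3, 4) is free — short on r4 and r3
  T_i still needs (7, 8) but only (3, 4) is free — short on r4 and r3
  T_g still needs (1, 6) but only (3, 4) is free — short on r3
Had the request been granted, T_d, T_h, T_f, T_i and T_g could never finish.


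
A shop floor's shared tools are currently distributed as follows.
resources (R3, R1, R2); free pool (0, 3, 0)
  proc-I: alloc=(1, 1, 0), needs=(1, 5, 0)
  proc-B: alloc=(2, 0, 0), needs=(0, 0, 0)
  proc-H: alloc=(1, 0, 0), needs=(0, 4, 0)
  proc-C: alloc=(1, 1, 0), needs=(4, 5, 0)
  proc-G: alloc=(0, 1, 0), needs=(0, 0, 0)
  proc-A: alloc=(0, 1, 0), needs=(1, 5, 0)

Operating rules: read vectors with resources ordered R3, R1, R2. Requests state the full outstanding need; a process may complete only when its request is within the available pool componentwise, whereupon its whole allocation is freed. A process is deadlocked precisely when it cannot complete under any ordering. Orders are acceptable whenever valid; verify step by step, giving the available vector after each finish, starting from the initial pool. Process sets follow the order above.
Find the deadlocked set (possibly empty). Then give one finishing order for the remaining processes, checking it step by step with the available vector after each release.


Deadlocked: proc-I, proc-C and proc-A.
Key observation: proc-G, proc-B, proc-H can finish, but then (3, 4, 0) is all there is, and the blocked group's R1 demands exceed it.
One completion order for the rest: proc-G, proc-B, proc-H. Step-by-step check:
  pool = (0, 3, 0)
  run proc-G (needs (0, 0, 0), free (0, 3, 0)); after release of (0, 1, 0) the pool is (0, 4, 0)
  run proc-B (needs (0, 0, 0), free (0, 4, 0)); after release of (2, 0, 0) the pool is (2, 4, 0)
  run proc-H (needs (0, 4, 0), free (2, 4, 0)); after release of (1, 0, 0) the pool is (3, 4, 0)
The stuck group stays short no matter what:
  proc-I still needs (1, 5, 0) but only (3, 4, 0) is free — short on R1
  proc-C still needs (4, 5, 0) but only (3, 4, 0) is free — short on R3 and R1
  proc-A still needs (1, 5, 0) but only (3, 4, 0) is free — short on R1


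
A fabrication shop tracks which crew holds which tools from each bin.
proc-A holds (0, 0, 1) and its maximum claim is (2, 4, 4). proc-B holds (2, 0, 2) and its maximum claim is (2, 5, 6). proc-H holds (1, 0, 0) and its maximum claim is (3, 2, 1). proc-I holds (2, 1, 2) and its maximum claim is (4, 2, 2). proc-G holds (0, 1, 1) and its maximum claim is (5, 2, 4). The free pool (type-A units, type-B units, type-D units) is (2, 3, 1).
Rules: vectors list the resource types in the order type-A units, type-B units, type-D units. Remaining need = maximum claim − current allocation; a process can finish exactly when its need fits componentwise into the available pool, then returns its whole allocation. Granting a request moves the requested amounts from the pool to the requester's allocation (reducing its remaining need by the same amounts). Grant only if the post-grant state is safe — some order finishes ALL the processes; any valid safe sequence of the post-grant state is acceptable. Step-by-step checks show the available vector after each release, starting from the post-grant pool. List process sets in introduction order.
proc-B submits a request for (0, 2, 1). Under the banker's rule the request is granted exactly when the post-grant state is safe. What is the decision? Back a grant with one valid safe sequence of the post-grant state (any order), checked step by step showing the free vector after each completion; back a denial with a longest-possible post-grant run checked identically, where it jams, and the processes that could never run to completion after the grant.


DENY — the pretend-granted state is unsafe.
Key observation: even finishing proc-I, proc-H leaves just (5, 2, 2) free — too little type-D units for any of the remaining processes.
After a pretend grant, a maximal execution: proc-I, proc-H — then nothing else fits. Check, step by step:
  pool = (2, 1, 0)
  proc-I needs (2, 1, 0) <= (2, 1, 0) -> finishes; pool += (2, 1, 2) = (4, 2, 2)
  proc-H needs (2, 2, 1) <= (4, 2, 2) -> finishes; pool += (1, 0, 0) = (5, 2, 2)
  proc-A cannot run: need (2, 4, 3) vs free (5, 2, 2) (insufficient type-B units and type-D units)
  proc-B cannot run: need (0, 3, 3) vs free (5, 2, 2) (insufficient type-B units and type-D units)
  proc-G cannot run: need (5, 1, 3) vs free (5, 2, 2) (insufficient type-D units)
Processes that could never finish after the grant: proc-A, proc-B and proc-G.


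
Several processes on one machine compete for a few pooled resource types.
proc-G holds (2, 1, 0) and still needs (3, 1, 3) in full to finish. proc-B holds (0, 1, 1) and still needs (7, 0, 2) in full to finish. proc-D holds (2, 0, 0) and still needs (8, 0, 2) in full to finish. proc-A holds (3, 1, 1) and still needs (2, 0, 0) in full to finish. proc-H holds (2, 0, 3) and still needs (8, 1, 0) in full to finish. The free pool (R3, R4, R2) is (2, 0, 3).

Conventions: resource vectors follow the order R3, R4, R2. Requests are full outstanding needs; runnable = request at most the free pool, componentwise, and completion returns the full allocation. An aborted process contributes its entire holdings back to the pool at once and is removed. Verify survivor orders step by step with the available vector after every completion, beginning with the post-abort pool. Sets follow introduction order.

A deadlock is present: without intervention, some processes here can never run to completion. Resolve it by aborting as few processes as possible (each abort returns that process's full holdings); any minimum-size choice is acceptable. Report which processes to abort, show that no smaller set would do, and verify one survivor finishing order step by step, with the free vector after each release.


Minimum abort set: proc-H.
Key observation: proc-D was stuck for good until proc-H gave back (2, 0, 3); in the order shown it finishes at step 3.
No smaller set exists: with zero aborts the deadlock remains.
Survivors finish in the order: proc-A, proc-G, proc-D, proc-B. Step-by-step check (pool after the aborts first):
  pool = (4, 0, 6)
  proc-A needs (2, 0, 0) <= (4, 0, 6) -> finishes; pool += (3, 1, 1) = (7, 1, 7)
  proc-G needs (3, 1, 3) <= (7, 1, 7) -> finishes; pool += (2, 1, 0) = (9, 2, 7)
  proc-D needs (8, 0, 2) <= (9, 2, 7) -> finishes; pool += (2, 0, 0) = (11, 2, 7)
  proc-B needs (7, 0, 2) <= (11, 2, 7) -> finishes; pool += (0, 1, 1) = (11, 3, 8)


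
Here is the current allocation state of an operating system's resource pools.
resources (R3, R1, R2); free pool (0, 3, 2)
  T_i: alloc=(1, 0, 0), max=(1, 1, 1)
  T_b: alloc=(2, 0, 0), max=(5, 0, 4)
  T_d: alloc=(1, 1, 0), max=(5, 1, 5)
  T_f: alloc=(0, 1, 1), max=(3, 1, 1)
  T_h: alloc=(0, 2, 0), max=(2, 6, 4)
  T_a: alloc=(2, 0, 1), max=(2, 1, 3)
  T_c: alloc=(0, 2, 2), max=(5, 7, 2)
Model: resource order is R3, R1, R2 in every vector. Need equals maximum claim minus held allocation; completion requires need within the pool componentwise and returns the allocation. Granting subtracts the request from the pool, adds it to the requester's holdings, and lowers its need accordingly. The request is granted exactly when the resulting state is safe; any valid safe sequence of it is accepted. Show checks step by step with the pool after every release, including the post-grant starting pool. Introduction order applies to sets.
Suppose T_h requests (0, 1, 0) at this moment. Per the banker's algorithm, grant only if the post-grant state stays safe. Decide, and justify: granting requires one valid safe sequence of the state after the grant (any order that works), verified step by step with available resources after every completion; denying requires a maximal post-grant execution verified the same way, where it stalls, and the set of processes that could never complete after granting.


GRANT — the state after the grant stays safe, e.g. via T_a, T_i, T_f, T_b, T_h, T_c, T_d.
Key observation: even at the reduced pool (0, 2, 2), T_a fits immediately, so safety survives the grant.
Check on the post-grant state, step by step:
  pool = (0, 2, 2)
  run T_a (needs (0, 1, 2), free (0, 2, 2)); after release of (2, 0, 1) the pool is (2, 2, 3)
  run T_i (needs (0, 1, 1), free (2, 2, 3)); after release of (1, 0, 0) the pool is (3, 2, 3)
  run T_f (needs (3, 0, 0), free (3, 2, 3)); after release of (0, 1, 1) the pool is (3, 3, 4)
  run T_b (needs (3, 0, 4), free (3, 3, 4)); after release of (2, 0, 0) the pool is (5, 3, 4)
  run T_h (needs (2, 3, 4), free (5, 3, 4)); after release of (0, 3, 0) the pool is (5, 6, 4)
  run T_c (needs (5, 5, 0), free (5, 6, 4)); after release of (0, 2, 2) the pool is (5, 8, 6)
  run T_d (needs (4, 0, 5), free (5, 8, 6)); after release of (1, 1, 0) the pool is (6, 9, 6)


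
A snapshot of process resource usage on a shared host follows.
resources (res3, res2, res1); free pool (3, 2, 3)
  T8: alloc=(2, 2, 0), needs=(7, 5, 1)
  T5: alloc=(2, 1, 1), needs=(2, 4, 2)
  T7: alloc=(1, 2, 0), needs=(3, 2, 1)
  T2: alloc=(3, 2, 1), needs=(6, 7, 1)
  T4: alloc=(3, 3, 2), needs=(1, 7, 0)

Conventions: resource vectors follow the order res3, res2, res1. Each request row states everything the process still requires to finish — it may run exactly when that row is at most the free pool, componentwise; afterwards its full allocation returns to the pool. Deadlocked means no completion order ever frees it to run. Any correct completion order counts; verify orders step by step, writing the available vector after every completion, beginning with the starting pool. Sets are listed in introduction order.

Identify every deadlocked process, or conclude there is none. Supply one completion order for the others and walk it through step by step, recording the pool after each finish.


Deadlocked: T8, T2 and T4.
Key observation: after T7, T5 the pool peaks at (6, 5, 4), and each blocked process is short somewhere: T8 on res3; T2 on res2; T4 on res2.
The rest can finish in the order T7, T5. Walking it through:
  pool = (3, 2, 3)
  T7: need (3, 2, 1) fits (3, 2, 3); releases (1, 2, 0), pool now (4, 4, 3)
  T5: need (2, 4, 2) fits (4, 4, 3); releases (2, 1, 1), pool now (6, 5, 4)
None of the blocked processes ever fits:
  blocked: T8 wants (7, 5, 1), pool (6, 5, 4) — not enough res3
  blocked: T2 wants (6, 7, 1), pool (6, 5, 4) — not enough res2
  blocked: T4 wants (1, 7, 0), pool (6, 5, 4) — not enough res2


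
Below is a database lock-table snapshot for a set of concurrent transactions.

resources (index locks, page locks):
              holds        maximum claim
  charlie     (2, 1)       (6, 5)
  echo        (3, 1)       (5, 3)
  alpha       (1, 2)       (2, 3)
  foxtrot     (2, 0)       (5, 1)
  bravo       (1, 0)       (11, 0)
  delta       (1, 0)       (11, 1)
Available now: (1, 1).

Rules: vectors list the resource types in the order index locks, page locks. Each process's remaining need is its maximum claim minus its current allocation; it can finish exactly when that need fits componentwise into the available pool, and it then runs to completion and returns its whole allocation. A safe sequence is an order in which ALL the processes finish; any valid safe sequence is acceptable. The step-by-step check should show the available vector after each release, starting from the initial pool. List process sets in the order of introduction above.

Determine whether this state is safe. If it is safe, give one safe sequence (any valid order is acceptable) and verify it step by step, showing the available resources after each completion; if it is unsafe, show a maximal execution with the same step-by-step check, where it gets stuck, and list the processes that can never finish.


The state is UNSAFE.
Key observation: once alpha, echo, charlie, foxtrot finish, the pool peaks at (9, 5) — and every remaining process still needs more index locks than that.
Going as far as possible: alpha, echo, charlie, foxtrot; after that, nothing fits. Walking it through:
  pool = (1, 1)
  alpha needs (1, 1) <= (1, 1) -> finishes; pool += (1, 2) = (2, 3)
  echo needs (2, 2) <= (2, 3) -> finishes; pool += (3, 1) = (5, 4)
  charlie needs (4, 4) <= (5, 4) -> finishes; pool += (2, 1) = (7, 5)
  foxtrot needs (3, 1) <= (7, 5) -> finishes; pool += (2, 0) = (9, 5)
  blocked: bravo wants (10, 0), pool (9, 5) — not enough index locks
  blocked: delta wants (10, 1), pool (9, 5) — not enough index locks
Permanently blocked: bravo and delta.


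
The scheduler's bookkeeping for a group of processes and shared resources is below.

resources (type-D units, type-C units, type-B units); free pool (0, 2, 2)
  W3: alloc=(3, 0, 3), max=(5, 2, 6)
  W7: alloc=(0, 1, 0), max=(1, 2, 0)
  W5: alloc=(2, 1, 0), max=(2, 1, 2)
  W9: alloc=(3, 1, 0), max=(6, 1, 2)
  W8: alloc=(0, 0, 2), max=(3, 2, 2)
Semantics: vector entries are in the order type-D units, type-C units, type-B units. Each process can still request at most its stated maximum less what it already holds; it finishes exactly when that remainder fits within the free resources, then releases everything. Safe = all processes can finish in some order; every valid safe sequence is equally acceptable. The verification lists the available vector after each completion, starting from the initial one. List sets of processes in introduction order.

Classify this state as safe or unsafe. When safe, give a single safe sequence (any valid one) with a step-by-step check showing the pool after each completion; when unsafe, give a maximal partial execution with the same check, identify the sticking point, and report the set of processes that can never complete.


UNSAFE.
Key observation: after W5, W7 the pool peaks at (2, 4, 2), and each blocked process is short somewhere: W3 on type-B units; W9 on type-D units; W8 on type-D units.
The run W5, W7 cannot be extended any further. Verifying each step:
  pool = (0, 2, 2)
  run W5 (needs (0, 0, 2), free (0, 2, 2)); after release of (2, 1, 0) the pool is (2, 3, 2)
  run W7 (needs (1, 1, 0), free (2, 3, 2)); after release of (0, 1, 0) the pool is (2, 4, 2)
  W3 still needs (2, 2, 3) but only (2, 4, 2) is free — short on type-B units
  W9 still needs (3, 0, 2) but only (2, 4, 2) is free — short on type-D units
  W8 still needs (3, 2, 0) but only (2, 4, 2) is free — short on type-D units
Processes that can never finish: W3, W9 and W8.


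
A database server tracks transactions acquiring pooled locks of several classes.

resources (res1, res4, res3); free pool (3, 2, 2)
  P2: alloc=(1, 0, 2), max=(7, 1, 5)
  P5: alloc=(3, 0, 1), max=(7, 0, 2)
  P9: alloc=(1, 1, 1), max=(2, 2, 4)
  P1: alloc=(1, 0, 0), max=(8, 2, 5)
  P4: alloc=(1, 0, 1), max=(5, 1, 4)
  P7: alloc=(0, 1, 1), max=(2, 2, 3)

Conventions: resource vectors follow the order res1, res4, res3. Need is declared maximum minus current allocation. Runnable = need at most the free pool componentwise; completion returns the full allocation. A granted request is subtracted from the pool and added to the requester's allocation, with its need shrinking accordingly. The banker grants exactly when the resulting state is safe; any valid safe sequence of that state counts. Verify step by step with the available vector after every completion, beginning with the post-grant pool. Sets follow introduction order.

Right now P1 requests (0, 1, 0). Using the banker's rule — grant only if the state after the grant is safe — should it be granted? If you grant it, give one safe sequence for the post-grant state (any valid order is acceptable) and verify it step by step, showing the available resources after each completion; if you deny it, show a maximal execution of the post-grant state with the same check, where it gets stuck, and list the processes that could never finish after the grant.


GRANT: granting preserves safety; a valid post-grant sequence is P7, P9, P5, P4, P2, P1.
Key observation: after the grant the pool drops to (3, 1, 2), which still lets P7 finish first and unwind the rest.
Check on the post-grant state, step by step:
  pool = (3, 1, 2)
  run P7 (needs (2, 1, 2), free (3, 1, 2)); after release of (0, 1, 1) the pool is (3, 2, 3)
  run P9 (needs (1, 1, 3), free (3, 2, 3)); after release of (1, 1, 1) the pool is (4, 3, 4)
  run P5 (needs (4, 0, 1), free (4, 3, 4)); after release of (3, 0, 1) the pool is (7, 3, 5)
  run P4 (needs (4, 1, 3), free (7, 3, 5)); after release of (1, 0, 1) the pool is (8, 3, 6)
  run P2 (needs (6, 1, 3), free (8, 3, 6)); after release of (1, 0, 2) the pool is (9, 3, 8)
  run P1 (needs (7, 1, 5), free (9, 3, 8)); after release of (1, 1, 0) the pool is (10, 4, 8)


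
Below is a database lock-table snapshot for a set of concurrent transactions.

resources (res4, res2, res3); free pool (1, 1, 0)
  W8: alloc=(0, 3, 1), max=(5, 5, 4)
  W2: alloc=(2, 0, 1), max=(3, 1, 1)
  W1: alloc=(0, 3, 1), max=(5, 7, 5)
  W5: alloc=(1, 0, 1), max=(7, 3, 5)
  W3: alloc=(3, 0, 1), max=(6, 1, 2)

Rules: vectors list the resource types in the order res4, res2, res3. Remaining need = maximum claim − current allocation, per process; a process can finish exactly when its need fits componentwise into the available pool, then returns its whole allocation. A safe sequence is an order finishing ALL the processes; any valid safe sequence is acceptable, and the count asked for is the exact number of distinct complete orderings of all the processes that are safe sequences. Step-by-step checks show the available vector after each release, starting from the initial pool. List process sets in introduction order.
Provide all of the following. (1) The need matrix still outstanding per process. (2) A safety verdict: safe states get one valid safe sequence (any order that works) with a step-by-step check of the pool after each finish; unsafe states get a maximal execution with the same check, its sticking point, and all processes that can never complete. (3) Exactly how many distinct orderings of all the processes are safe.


(1) Remaining need (order res4, res2, res3):
  W8: (5, 2, 3)
  W2: (1, 1, 0)
  W1: (5, 4, 4)
  W5: (6, 3, 4)
  W3: (3, 1, 1)
(2) UNSAFE — no complete ordering exists.
Key observation: the wall is res2: completing W2, W3 brings the pool only to (6, 1, 2), and all the rest need more.
The run W2, W3 cannot be extended any further. Check, step by step:
  pool = (1, 1, 0)
  W2 needs (1, 1, 0) <= (1, 1, 0) -> finishes; pool += (2, 0, 1) = (3, 1, 1)
  W3 needs (3, 1, 1) <= (3, 1, 1) -> finishes; pool += (3, 0, 1) = (6, 1, 2)
  W8 cannot run: need (5, 2, 3) vs free (6, 1, 2) (insufficient res2 and res3)
  W1 cannot run: need (5, 4, 4) vs free (6, 1, 2) (insufficient res2 and res3)
  W5 cannot run: need (6, 3, 4) vs free (6, 1, 2) (insufficient res2 and res3)
Permanently blocked: W8, W1 and W5.
(3) The exact count: 0 of the possible complete orderings are safe sequences.


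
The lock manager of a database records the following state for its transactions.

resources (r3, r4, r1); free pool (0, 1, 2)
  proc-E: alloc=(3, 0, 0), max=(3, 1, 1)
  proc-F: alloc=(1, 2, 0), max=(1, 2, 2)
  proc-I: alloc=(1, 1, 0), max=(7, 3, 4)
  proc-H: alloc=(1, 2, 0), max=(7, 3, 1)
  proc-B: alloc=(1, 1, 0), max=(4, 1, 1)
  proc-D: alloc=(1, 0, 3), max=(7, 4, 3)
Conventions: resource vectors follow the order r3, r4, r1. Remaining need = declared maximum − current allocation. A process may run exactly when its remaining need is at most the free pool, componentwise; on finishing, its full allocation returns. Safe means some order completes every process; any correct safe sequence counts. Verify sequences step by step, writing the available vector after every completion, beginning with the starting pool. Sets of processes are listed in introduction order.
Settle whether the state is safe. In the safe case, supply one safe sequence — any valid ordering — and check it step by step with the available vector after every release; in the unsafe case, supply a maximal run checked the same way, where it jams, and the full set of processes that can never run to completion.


UNSAFE.
Key observation: once proc-F, proc-E, proc-B finish, the pool peaks at (5, 4, 2) — and every remaining process still needs more r3 than that.
The run proc-F, proc-E, proc-B cannot be extended any further. Walking it through:
  pool = (0, 1, 2)
  run proc-F (needs (0, 0, 2), free (0, 1, 2)); after release of (1, 2, 0) the pool is (1, 3, 2)
  run proc-E (needs (0, 1, 1), free (1, 3, 2)); after release of (3, 0, 0) the pool is (4, 3, 2)
  run proc-B (needs (3, 0, 1), free (4, 3, 2)); after release of (1, 1, 0) the pool is (5, 4, 2)
  proc-I cannot run: need (6, 2, 4) vs free (5, 4, 2) (insufficient r3 and r1)
  proc-H cannot run: need (6, 1, 1) vs free (5, 4, 2) (insufficient r3)
  proc-D cannot run: need (6, 4, 0) vs free (5, 4, 2) (insufficient r3)
Processes that can never finish: proc-I, proc-H and proc-D.


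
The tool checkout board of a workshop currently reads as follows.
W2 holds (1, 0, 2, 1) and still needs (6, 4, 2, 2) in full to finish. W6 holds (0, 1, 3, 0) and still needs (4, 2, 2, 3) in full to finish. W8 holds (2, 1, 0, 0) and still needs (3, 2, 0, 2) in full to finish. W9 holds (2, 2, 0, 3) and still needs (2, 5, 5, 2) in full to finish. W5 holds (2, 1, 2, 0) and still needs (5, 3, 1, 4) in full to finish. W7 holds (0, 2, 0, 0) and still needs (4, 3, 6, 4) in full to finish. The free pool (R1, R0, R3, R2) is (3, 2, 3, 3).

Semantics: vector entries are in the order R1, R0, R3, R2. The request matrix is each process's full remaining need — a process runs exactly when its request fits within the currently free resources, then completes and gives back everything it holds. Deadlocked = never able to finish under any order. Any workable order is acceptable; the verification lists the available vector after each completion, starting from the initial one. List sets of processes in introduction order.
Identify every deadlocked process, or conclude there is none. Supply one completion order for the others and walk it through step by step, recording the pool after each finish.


Deadlocked set: W2, W9, W5 and W7.
Key observation: after W8, W6 the pool peaks at (5, 4, 6, 3), and each blocked process is short somewhere: W2 on R1; W9 on R0; W5 on R2; W7 on R2.
One completion order for the rest: W8, W6. Verifying each step:
  pool = (3, 2, 3, 3)
  W8 needs (3, 2, 0, 2) <= (3, 2, 3, 3) -> finishes; pool += (2, 1, 0, 0) = (5, 3, 3, 3)
  W6 needs (4, 2, 2, 3) <= (5, 3, 3, 3) -> finishes; pool += (0, 1, 3, 0) = (5, 4, 6, 3)
None of the blocked processes ever fits:
  W2 cannot run: need (6, 4, 2, 2) vs free (5, 4, 6, 3) (insufficient R1)
  W9 cannot run: need (2, 5, 5, 2) vs free (5, 4, 6, 3) (insufficient R0)
  W5 cannot run: need (5, 3, 1, 4) vs free (5, 4, 6, 3) (insufficient R2)
  W7 cannot run: need (4, 3, 6, 4) vs free (5, 4, 6, 3) (insufficient R2)


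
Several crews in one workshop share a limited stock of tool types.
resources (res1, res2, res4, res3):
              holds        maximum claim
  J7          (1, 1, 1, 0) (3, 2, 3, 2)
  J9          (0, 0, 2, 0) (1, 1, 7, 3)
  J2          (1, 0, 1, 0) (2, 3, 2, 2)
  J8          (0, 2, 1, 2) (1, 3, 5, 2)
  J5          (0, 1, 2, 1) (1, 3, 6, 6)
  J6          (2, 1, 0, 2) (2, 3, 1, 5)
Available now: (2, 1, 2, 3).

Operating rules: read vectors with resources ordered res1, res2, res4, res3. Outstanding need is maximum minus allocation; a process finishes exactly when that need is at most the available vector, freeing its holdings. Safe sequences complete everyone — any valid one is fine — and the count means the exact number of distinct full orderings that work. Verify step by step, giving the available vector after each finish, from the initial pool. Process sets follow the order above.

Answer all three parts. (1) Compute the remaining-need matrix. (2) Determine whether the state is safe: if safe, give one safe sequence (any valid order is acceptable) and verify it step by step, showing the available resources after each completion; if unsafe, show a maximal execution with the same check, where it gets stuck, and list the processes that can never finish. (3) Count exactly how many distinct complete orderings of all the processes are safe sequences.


(1) Remaining need (order res1, res2, res4, res3):
  J7: (2, 1, 2, 2)
  J9: (1, 1, 5, 3)
  J2: (1, 3, 1, 2)
  J8: (1, 1, 4, 0)
  J5: (1, 2, 4, 5)
  J6: (0, 2, 1, 3)
(2) The state is SAFE; one workable sequence: J7, J6, J2, J8, J9, J5.
Key observation: reading the order forward, J7 is the first process whose need (2, 1, 2, 2) meets the free pool (2, 1, 2, 3) exactly on a resource it requests.
Check, step by step:
  pool = (2, 1, 2, 3)
  run J7 (needs (2, 1, 2, 2), free (2, 1, 2, 3)); after release of (1, 1, 1, 0) the pool is (3, 2, 3, 3)
  run J6 (needs (0, 2, 1, 3), free (3, 2, 3, 3)); after release of (2, 1, 0, 2) the pool is (5, 3, 3, 5)
  run J2 (needs (1, 3, 1, 2), free (5, 3, 3, 5)); after release of (1, 0, 1, 0) the pool is (6, 3, 4, 5)
  run J8 (needs (1, 1, 4, 0), free (6, 3, 4, 5)); after release of (0, 2, 1, 2) the pool is (6, 5, 5, 7)
  run J9 (needs (1, 1, 5, 3), free (6, 5, 5, 7)); after release of (0, 0, 2, 0) the pool is (6, 5, 7, 7)
  run J5 (needs (1, 2, 4, 5), free (6, 5, 7, 7)); after release of (0, 1, 2, 1) the pool is (6, 6, 9, 8)
(3) Exactly 4 of the possible complete orderings are safe sequences.


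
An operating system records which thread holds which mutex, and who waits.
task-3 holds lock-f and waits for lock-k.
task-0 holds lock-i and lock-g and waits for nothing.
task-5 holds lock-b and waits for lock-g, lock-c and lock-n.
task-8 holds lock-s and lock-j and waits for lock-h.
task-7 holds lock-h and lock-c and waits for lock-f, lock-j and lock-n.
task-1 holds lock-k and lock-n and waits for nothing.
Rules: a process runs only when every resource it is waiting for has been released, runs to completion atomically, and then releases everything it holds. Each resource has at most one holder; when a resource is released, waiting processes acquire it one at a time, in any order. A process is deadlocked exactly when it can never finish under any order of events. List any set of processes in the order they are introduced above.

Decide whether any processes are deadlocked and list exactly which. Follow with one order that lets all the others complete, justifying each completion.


Deadlocked: task-5, task-8 and task-7.
Key observation: the wait chain closes on itself along task-7 -> task-8 -> task-7; task-5 waits into the deadlock from upstream.
The rest can finish in the order task-1, task-3, task-0.
Check, step by step:
  task-1 waits on nothing -> runs at once and releases lock-k and lock-n
  run task-3 (all its waits — lock-k — are resolved); releases lock-f
  task-0 waits on nothing -> runs at once and releases lock-i and lock-g


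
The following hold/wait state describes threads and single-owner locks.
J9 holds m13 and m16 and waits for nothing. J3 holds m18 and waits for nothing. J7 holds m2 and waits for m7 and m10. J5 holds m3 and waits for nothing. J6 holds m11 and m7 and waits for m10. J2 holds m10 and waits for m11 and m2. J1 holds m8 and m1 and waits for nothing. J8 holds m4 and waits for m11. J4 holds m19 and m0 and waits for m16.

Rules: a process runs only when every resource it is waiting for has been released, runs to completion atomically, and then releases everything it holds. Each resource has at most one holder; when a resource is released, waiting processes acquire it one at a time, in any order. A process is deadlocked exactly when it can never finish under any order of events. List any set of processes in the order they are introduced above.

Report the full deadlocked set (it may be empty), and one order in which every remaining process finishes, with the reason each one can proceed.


The deadlocked set is J7, J6, J2 and J8.
Key observation: along J7 -> J6 -> J2 -> J7, each member waits on what the next one holds — a deadlock; J8 waits into the deadlock from upstream.
A valid finishing order for the others: J9, J1, J3, J4, J5.
Verifying each step:
  J9: no waits; runs immediately, freeing m13 and m16
  J1: no waits; runs immediately, freeing m8 and m1
  J3: no waits; runs immediately, freeing m18
  J4 waits on m16 — all released -> runs and releases m19 and m0
  J5: no waits; runs immediately, freeing m3


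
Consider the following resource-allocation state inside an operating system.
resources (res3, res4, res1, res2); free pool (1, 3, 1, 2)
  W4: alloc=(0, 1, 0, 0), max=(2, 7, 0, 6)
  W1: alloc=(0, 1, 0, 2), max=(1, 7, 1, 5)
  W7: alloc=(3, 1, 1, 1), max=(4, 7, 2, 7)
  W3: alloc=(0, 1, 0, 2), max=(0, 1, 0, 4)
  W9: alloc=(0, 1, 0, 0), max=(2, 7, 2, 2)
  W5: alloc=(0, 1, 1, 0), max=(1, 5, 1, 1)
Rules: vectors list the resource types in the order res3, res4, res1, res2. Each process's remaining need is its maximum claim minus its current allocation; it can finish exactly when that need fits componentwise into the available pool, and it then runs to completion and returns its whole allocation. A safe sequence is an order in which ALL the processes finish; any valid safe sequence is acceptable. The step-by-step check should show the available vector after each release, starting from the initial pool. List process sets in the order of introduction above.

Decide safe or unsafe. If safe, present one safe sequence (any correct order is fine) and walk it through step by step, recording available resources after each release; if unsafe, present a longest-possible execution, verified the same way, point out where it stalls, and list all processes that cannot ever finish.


UNSAFE.
Key observation: no order helps: past W3, W5, the free pool tops out at (1, 5, 2, 4), below what each blocked process needs in res4.
A maximal execution: W3, W5 — then nothing else fits. Step-by-step check:
  pool = (1, 3, 1, 2)
  run W3 (needs (0, 0, 0, 2), free (1, 3, 1, 2)); after release of (0, 1, 0, 2) the pool is (1, 4, 1, 4)
  run W5 (needs (1, 4, 0, 1), free (1, 4, 1, 4)); after release of (0, 1, 1, 0) the pool is (1, 5, 2, 4)
  W4 still needs (2, 6, 0, 6) but only (1, 5, 2, 4) is free — short on res3, res4 and res2
  W1 still needs (1, 6, 1, 3) but only (1, 5, 2, 4) is free — short on res4
  W7 still needs (1, 6, 1, 6) but only (1, 5, 2, 4) is free — short on res4 and res2
  W9 still needs (2, 6, 2, 2) but only (1, 5, 2, 4) is free — short on res3 and res4
Processes that can never finish: W4, W1, W7 and W9.


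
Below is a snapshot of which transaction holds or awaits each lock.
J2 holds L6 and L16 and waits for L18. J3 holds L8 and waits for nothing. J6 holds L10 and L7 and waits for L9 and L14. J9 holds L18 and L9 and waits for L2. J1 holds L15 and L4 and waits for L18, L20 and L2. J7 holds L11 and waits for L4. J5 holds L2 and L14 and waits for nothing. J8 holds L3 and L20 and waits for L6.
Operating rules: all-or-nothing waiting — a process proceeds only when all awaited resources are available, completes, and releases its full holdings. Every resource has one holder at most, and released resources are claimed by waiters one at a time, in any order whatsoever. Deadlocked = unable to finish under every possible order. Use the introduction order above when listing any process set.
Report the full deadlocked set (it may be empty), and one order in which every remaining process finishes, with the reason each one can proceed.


The deadlocked set is empty.
Key observation: no waiting chain loops back on itself — every chain ends at a process that waits on nothing, so everyone eventually runs.
The rest can finish in the order J5, J9, J3, J2, J6, J8, J1, J7.
Verifying each step:
  J5: no waits; runs immediately, freeing L2 and L14
  J9: everything it awaited (L2) is free; runs, freeing L18 and L9
  J3: no waits; runs immediately, freeing L8
  J2: everything it awaited (L18) is free; runs, freeing L6 and L16
  J6: everything it awaited (L9 and L14) is free; runs, freeing L10 and L7
  J8: everything it awaited (L6) is free; runs, freeing L3 and L20
  J1: everything it awaited (L18, L20 and L2) is free; runs, freeing L15 and L4
  J7: everything it awaited (L4) is free; runs, freeing L11


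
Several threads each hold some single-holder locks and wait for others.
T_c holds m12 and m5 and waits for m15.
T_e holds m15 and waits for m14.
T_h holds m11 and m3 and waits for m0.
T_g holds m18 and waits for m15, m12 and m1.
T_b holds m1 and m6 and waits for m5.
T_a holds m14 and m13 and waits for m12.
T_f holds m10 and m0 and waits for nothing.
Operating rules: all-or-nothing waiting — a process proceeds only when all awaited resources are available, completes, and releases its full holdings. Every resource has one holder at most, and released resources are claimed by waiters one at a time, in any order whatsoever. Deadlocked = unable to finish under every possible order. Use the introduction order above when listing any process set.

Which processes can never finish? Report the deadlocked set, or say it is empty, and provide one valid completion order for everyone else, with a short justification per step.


Deadlocked set: T_c, T_e, T_g, T_b and T_a.
Key observation: the wait chain closes on itself along T_c -> T_e -> T_a -> T_c; T_g and T_b wait into the deadlock from upstream.
A valid finishing order for the others: T_f, T_h.
Walking it through:
  run T_f (it waits on nothing); releases m10 and m0
  T_h: everything it awaited (m0) is free; runs, freeing m11 and m3
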